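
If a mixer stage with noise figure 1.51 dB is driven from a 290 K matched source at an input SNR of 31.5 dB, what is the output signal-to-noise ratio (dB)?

By definition F = SNR_in/SNR_out, so in dB: SNR_out = SNR_in − NF
SNR_out = 31.5 − 1.51 = 29.99 dB

29.99 dB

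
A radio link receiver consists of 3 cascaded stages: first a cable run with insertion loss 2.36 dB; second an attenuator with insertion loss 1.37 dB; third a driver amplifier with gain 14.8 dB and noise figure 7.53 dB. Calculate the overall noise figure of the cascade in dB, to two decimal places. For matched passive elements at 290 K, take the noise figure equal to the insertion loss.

11.26 dB

Convert to linear (a loss of L dB is a gain of −L dB): F_i = 10^(NF_i/10), G_i = 10^(G_i,dB/10)
  Stage 1: F_1 = 10^(2.36/10) = 1.722, G_1 = 10^(−2.36/10) = 0.5808
  Stage 2: F_2 = 10^(1.37/10) = 1.371, G_2 = 10^(−1.37/10) = 0.7295
  Stage 3: F_3 = 10^(7.53/10) = 5.662, G_3 = 10^(14.8/10) = 30.20
Friis cascade:
  F = 1.722 + (1.371 − 1)/0.5808 + (5.662 − 1)/0.4236 = 13.37
NF = 10 log₁₀(13.37) = 11.26 dB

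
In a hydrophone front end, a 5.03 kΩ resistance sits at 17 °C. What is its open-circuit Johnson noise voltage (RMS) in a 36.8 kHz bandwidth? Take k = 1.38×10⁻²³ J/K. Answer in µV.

T = 17 °C + 273.15 = 290.15 K
V_n = √(4kTRB)
4kTRB = 4 × 1.38×10⁻²³ × 290.15 × 5.03×10³ × 3.68×10⁴ = 2.96×10⁻¹² V²
V_n = √(2.96×10⁻¹²) = 1.72×10⁻⁶ V = 1.72 µV

1.72 µV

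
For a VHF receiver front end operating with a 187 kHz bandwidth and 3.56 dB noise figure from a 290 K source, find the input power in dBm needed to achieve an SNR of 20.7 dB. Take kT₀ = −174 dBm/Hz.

−97.0 dBm

Sensitivity = −174 + 10 log₁₀(B) + NF + SNR_min
= −174 + 52.72 + 3.56 + 20.7
= −97.02 dBm → −97.0 dBm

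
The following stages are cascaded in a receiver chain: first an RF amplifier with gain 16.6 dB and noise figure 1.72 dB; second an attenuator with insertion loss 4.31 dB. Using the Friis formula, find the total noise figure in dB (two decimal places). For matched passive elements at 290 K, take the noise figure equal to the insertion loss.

Convert to linear (a loss of L dB is a gain of −L dB): F_i = 10^(NF_i/10), G_i = 10^(G_i,dB/10)
  Stage 1: F_1 = 10^(1.72/10) = 1.486, G_1 = 10^(16.6/10) = 45.71
  Stage 2: F_2 = 10^(4.31/10) = 2.698, G_2 = 10^(−4.31/10) = 0.3707
Friis cascade:
  F = 1.486 + (2.698 − 1)/45.71 = 1.523
NF = 10 log₁₀(1.523) = 1.83 dB

1.83 dB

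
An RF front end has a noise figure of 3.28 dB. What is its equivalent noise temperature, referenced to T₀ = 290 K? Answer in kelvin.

F = 10^(3.28/10) = 2.12814
T_e = (F − 1)·T₀ = (2.12814 − 1) × 290 = 327 K

327 K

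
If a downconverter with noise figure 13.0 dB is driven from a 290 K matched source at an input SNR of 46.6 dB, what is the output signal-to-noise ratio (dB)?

By definition F = SNR_in/SNR_out, so in dB: SNR_out = SNR_in − NF
SNR_out = 46.6 − 13.0 = 33.6 dB

33.6 dB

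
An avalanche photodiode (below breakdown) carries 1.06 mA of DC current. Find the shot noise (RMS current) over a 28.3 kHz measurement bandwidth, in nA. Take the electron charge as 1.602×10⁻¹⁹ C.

I_n = √(2qI·B)
2qI·B = 2 × 1.602×10⁻¹⁹ × 1.06×10⁻³ × 2.83×10⁴ = 9.61×10⁻¹⁸ A²
I_n = √(9.61×10⁻¹⁸) = 3.10×10⁻⁹ A = 3.10 nA

3.10 nA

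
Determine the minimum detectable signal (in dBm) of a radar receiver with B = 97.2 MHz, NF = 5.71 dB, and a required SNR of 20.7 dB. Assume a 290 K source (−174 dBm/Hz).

Sensitivity = −174 + 10 log₁₀(B) + NF + SNR_min
= −174 + 79.88 + 5.71 + 20.7
= −67.71 dBm → −67.7 dBm

−67.7 dBm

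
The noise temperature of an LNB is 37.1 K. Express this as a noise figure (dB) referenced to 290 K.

F = 1 + T_e/T₀ = 1 + 37.1/290 = 1.12793
NF = 10 log₁₀(1.12793) = 0.523 dB

0.523 dB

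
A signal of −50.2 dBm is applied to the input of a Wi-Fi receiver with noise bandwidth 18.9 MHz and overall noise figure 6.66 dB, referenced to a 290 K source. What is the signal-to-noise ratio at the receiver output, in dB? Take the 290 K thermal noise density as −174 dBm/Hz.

Noise floor: N = −174 + 10 log₁₀(B) + NF
10 log₁₀(1.89×10⁷) = 72.76 dB
N = −174 + 72.76 + 6.66 = −94.58 dBm
SNR = P_sig − N = −50.2 − (−94.58) = 44.38 dB → 44.4 dB

44.4 dB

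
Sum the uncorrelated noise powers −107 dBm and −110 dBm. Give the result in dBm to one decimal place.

Convert to linear, add, convert back:
P₁ = 2.00×10⁻¹⁴ W, P₂ = 1.00×10⁻¹⁴ W
P_tot = 3.00×10⁻¹⁴ W → 10 log₁₀(P_tot / 10⁻³) = −105.2 dBm

−105.2 dBm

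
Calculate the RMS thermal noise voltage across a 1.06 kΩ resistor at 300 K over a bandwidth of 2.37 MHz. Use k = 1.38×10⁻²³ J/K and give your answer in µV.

6.45 µV

V_n = √(4kTRB)
4kTRB = 4 × 1.38×10⁻²³ × 300 × 1.06×10³ × 2.37×10⁶ = 4.16×10⁻¹¹ V²
V_n = √(4.16×10⁻¹¹) = 6.45×10⁻⁶ V = 6.45 µV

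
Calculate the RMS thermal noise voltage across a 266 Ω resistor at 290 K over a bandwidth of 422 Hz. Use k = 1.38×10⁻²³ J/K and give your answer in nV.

42.4 nV

V_n = √(4kTRB)
4kTRB = 4 × 1.38×10⁻²³ × 290 × 2.66×10² × 4.22×10² = 1.80×10⁻¹⁵ V²
V_n = √(1.80×10⁻¹⁵) = 4.24×10⁻⁸ V = 42.4 nV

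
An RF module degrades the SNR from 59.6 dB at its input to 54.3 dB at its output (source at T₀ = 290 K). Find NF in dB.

5.3 dB

NF (dB) = SNR_in(dB) − SNR_out(dB) when the source is at T₀
NF = 59.6 − 54.3 = 5.3 dB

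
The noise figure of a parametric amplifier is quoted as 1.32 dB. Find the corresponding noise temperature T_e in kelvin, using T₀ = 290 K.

103 K

F = 10^(1.32/10) = 1.35519
T_e = (F − 1)·T₀ = (1.35519 − 1) × 290 = 103 K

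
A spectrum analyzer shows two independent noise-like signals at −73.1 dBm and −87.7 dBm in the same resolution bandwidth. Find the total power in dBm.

Convert to linear, add, convert back:
P₁ = 4.90×10⁻¹¹ W, P₂ = 1.70×10⁻¹² W
P_tot = 5.07×10⁻¹¹ W → 10 log₁₀(P_tot / 10⁻³) = −73.0 dBm

−73.0 dBm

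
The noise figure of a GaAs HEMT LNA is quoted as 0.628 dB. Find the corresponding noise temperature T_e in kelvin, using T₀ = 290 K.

45.1 K

F = 10^(0.628/10) = 1.15558
T_e = (F − 1)·T₀ = (1.15558 − 1) × 290 = 45.1 K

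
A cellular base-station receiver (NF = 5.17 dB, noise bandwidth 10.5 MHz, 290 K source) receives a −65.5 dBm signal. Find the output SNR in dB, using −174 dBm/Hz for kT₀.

Noise floor: N = −174 + 10 log₁₀(B) + NF
10 log₁₀(1.05×10⁷) = 70.21 dB
N = −174 + 70.21 + 5.17 = −98.62 dBm
SNR = P_sig − N = −65.5 − (−98.62) = 33.12 dB → 33.1 dB

33.1 dB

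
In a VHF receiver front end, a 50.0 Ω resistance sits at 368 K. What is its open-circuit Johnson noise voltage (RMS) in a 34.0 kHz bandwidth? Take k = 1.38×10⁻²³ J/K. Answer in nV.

186 nV

V_n = √(4kTRB)
4kTRB = 4 × 1.38×10⁻²³ × 368 × 5.00×10¹ × 3.40×10⁴ = 3.45×10⁻¹⁴ V²
V_n = √(3.45×10⁻¹⁴) = 1.86×10⁻⁷ V = 186 nV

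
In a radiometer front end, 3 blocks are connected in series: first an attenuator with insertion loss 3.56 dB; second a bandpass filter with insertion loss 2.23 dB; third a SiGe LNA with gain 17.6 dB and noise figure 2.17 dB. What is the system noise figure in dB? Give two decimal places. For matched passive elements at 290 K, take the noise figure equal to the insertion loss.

Convert to linear (a loss of L dB is a gain of −L dB): F_i = 10^(NF_i/10), G_i = 10^(G_i,dB/10)
  Stage 1: F_1 = 10^(3.56/10) = 2.270, G_1 = 10^(−3.56/10) = 0.4406
  Stage 2: F_2 = 10^(2.23/10) = 1.671, G_2 = 10^(−2.23/10) = 0.5984
  Stage 3: F_3 = 10^(2.17/10) = 1.648, G_3 = 10^(17.6/10) = 57.54
Friis cascade:
  F = 2.270 + (1.671 − 1)/0.4406 + (1.648 − 1)/0.2636 = 6.252
NF = 10 log₁₀(6.252) = 7.96 dB

7.96 dB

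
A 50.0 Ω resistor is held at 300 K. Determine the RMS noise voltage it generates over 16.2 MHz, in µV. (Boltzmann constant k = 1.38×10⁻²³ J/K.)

3.66 µV

V_n = √(4kTRB)
4kTRB = 4 × 1.38×10⁻²³ × 300 × 5.00×10¹ × 1.62×10⁷ = 1.34×10⁻¹¹ V²
V_n = √(1.34×10⁻¹¹) = 3.66×10⁻⁶ V = 3.66 µV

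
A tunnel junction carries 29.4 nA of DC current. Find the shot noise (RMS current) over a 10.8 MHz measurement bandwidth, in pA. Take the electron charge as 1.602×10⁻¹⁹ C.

319 pA

I_n = √(2qI·B)
2qI·B = 2 × 1.602×10⁻¹⁹ × 2.94×10⁻⁸ × 1.08×10⁷ = 1.02×10⁻¹⁹ A²
I_n = √(1.02×10⁻¹⁹) = 3.19×10⁻¹⁰ A = 319 pA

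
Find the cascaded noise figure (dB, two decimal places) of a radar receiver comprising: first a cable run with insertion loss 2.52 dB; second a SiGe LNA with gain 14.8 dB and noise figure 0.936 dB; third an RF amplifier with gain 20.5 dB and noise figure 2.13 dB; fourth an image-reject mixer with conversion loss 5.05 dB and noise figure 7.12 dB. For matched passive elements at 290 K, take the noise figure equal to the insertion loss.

3.53 dB

Convert to linear (a loss of L dB is a gain of −L dB): F_i = 10^(NF_i/10), G_i = 10^(G_i,dB/10)
  Stage 1: F_1 = 10^(2.52/10) = 1.786, G_1 = 10^(−2.52/10) = 0.5598
  Stage 2: F_2 = 10^(0.936/10) = 1.241, G_2 = 10^(14.8/10) = 30.20
  Stage 3: F_3 = 10^(2.13/10) = 1.633, G_3 = 10^(20.5/10) = 112.2
  Stage 4: F_4 = 10^(7.12/10) = 5.152, G_4 = 10^(−5.05/10) = 0.3126
Friis cascade:
  F = 1.786 + (1.241 − 1)/0.5598 + (1.633 − 1)/16.90 + (5.152 − 1)/1897 = 2.256
NF = 10 log₁₀(2.256) = 3.53 dB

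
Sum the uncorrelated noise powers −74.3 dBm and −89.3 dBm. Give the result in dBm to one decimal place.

−74.2 dBm

Convert to linear, add, convert back:
P₁ = 3.72×10⁻¹¹ W, P₂ = 1.17×10⁻¹² W
P_tot = 3.83×10⁻¹¹ W → 10 log₁₀(P_tot / 10⁻³) = −74.2 dBm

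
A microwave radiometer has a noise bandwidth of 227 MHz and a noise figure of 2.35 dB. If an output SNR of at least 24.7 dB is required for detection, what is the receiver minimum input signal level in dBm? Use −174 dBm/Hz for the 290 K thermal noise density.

Sensitivity = −174 + 10 log₁₀(B) + NF + SNR_min
= −174 + 83.56 + 2.35 + 24.7
= −63.39 dBm → −63.4 dBm

−63.4 dBm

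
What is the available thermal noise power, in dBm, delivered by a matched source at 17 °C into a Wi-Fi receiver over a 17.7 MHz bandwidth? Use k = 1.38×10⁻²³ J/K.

−101.5 dBm

T = 17 °C + 273.15 = 290.15 K
P_n = kTB = 1.38×10⁻²³ × 290.15 × 1.77×10⁷ = 7.09×10⁻¹⁴ W
In dBm: 10 log₁₀(7.09×10⁻¹⁴ / 10⁻³) = −101.5 dBm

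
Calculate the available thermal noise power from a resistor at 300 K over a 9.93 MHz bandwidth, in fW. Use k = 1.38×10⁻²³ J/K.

P_n = kTB = 1.38×10⁻²³ × 300 × 9.93×10⁶ = 4.11×10⁻¹⁴ W = 41.1 fW

41.1 fW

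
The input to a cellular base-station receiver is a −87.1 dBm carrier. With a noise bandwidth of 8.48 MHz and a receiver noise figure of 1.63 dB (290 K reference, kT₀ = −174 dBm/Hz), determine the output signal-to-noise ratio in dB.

16.0 dB

Noise floor: N = −174 + 10 log₁₀(B) + NF
10 log₁₀(8.48×10⁶) = 69.28 dB
N = −174 + 69.28 + 1.63 = −103.09 dBm
SNR = P_sig − N = −87.1 − (−103.09) = 15.99 dB → 16.0 dB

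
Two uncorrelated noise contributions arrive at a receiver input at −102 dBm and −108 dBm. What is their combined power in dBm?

Convert to linear, add, convert back:
P₁ = 6.31×10⁻¹⁴ W, P₂ = 1.58×10⁻¹⁴ W
P_tot = 7.89×10⁻¹⁴ W → 10 log₁₀(P_tot / 10⁻³) = −101.0 dBm

−101.0 dBm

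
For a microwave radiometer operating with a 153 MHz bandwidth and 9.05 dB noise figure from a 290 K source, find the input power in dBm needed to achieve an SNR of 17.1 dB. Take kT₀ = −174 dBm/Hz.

−66.0 dBm

Sensitivity = −174 + 10 log₁₀(B) + NF + SNR_min
= −174 + 81.85 + 9.05 + 17.1
= −66.00 dBm → −66.0 dBm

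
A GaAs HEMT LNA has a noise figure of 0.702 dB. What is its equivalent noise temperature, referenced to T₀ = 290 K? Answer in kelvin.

50.9 K

F = 10^(0.702/10) = 1.17544
T_e = (F − 1)·T₀ = (1.17544 − 1) × 290 = 50.9 K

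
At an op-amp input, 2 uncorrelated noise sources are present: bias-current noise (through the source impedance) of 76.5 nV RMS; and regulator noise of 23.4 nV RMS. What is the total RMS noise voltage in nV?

Uncorrelated sources add in power (mean-square): V_tot = √(ΣV_i²)
V_tot = √[(7.65×10⁻⁸)² + (2.34×10⁻⁸)²] = 8.00×10⁻⁸ V = 80.0 nV

80.0 nV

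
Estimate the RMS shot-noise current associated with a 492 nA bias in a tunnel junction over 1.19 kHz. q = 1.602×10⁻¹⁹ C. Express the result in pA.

I_n = √(2qI·B)
2qI·B = 2 × 1.602×10⁻¹⁹ × 4.92×10⁻⁷ × 1.19×10³ = 1.88×10⁻²² A²
I_n = √(1.88×10⁻²²) = 1.37×10⁻¹¹ A = 13.7 pA

13.7 pA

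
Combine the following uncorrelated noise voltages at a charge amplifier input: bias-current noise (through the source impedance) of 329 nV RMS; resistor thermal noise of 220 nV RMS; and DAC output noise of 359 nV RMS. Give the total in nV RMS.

Uncorrelated sources add in power (mean-square): V_tot = √(ΣV_i²)
V_tot = √[(3.29×10⁻⁷)² + (2.20×10⁻⁷)² + (3.59×10⁻⁷)²] = 5.34×10⁻⁷ V = 534 nV

534 nV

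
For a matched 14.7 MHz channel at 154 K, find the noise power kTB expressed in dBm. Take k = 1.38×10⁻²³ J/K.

P_n = kTB = 1.38×10⁻²³ × 154 × 1.47×10⁷ = 3.12×10⁻¹⁴ W
In dBm: 10 log₁₀(3.12×10⁻¹⁴ / 10⁻³) = −105.1 dBm

−105.1 dBm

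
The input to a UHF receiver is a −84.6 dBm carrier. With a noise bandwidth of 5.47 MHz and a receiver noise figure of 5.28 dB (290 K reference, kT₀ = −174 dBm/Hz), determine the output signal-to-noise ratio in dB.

16.7 dB

Noise floor: N = −174 + 10 log₁₀(B) + NF
10 log₁₀(5.47×10⁶) = 67.38 dB
N = −174 + 67.38 + 5.28 = −101.34 dBm
SNR = P_sig − N = −84.6 − (−101.34) = 16.74 dB → 16.7 dB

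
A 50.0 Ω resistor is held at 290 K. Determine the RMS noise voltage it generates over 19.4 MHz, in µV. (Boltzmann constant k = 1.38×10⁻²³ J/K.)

3.94 µV

V_n = √(4kTRB)
4kTRB = 4 × 1.38×10⁻²³ × 290 × 5.00×10¹ × 1.94×10⁷ = 1.55×10⁻¹¹ V²
V_n = √(1.55×10⁻¹¹) = 3.94×10⁻⁶ V = 3.94 µV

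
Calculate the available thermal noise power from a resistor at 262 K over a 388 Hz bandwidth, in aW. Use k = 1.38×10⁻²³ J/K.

1.40 aW

P_n = kTB = 1.38×10⁻²³ × 262 × 3.88×10² = 1.40×10⁻¹⁸ W = 1.40 aW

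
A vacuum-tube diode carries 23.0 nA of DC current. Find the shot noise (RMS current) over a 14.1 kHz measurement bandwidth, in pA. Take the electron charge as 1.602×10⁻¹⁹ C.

10.2 pA

I_n = √(2qI·B)
2qI·B = 2 × 1.602×10⁻¹⁹ × 2.30×10⁻⁸ × 1.41×10⁴ = 1.04×10⁻²² A²
I_n = √(1.04×10⁻²²) = 1.02×10⁻¹¹ A = 10.2 pA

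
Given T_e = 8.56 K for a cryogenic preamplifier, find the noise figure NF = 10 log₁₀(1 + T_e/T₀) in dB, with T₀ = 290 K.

F = 1 + T_e/T₀ = 1 + 8.56/290 = 1.02952
NF = 10 log₁₀(1.02952) = 0.126 dB

0.126 dB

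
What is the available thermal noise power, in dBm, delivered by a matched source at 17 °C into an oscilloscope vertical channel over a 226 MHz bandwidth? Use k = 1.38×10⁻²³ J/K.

T = 17 °C + 273.15 = 290.15 K
P_n = kTB = 1.38×10⁻²³ × 290.15 × 2.26×10⁸ = 9.05×10⁻¹³ W
In dBm: 10 log₁₀(9.05×10⁻¹³ / 10⁻³) = −90.4 dBm

−90.4 dBm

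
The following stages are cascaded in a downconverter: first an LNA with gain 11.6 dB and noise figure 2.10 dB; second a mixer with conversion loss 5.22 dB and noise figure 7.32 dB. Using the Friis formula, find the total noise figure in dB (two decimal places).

2.85 dB

Convert to linear (a loss of L dB is a gain of −L dB): F_i = 10^(NF_i/10), G_i = 10^(G_i,dB/10)
  Stage 1: F_1 = 10^(2.10/10) = 1.622, G_1 = 10^(11.6/10) = 14.45
  Stage 2: F_2 = 10^(7.32/10) = 5.395, G_2 = 10^(−5.22/10) = 0.3006
Friis cascade:
  F = 1.622 + (5.395 − 1)/14.45 = 1.926
NF = 10 log₁₀(1.926) = 2.85 dB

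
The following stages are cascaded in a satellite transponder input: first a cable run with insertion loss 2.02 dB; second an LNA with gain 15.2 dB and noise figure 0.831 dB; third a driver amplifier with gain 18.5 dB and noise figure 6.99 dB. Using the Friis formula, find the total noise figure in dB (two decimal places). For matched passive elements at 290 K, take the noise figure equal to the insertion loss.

3.26 dB

Convert to linear (a loss of L dB is a gain of −L dB): F_i = 10^(NF_i/10), G_i = 10^(G_i,dB/10)
  Stage 1: F_1 = 10^(2.02/10) = 1.592, G_1 = 10^(−2.02/10) = 0.6281
  Stage 2: F_2 = 10^(0.831/10) = 1.211, G_2 = 10^(15.2/10) = 33.11
  Stage 3: F_3 = 10^(6.99/10) = 5.000, G_3 = 10^(18.5/10) = 70.79
Friis cascade:
  F = 1.592 + (1.211 − 1)/0.6281 + (5.000 − 1)/20.80 = 2.120
NF = 10 log₁₀(2.120) = 3.26 dB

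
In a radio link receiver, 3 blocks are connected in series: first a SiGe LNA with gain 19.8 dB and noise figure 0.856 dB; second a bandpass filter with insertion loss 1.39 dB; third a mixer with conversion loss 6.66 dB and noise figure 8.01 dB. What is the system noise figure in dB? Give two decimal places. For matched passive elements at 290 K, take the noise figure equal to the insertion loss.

1.13 dB

Convert to linear (a loss of L dB is a gain of −L dB): F_i = 10^(NF_i/10), G_i = 10^(G_i,dB/10)
  Stage 1: F_1 = 10^(0.856/10) = 1.218, G_1 = 10^(19.8/10) = 95.50
  Stage 2: F_2 = 10^(1.39/10) = 1.377, G_2 = 10^(−1.39/10) = 0.7261
  Stage 3: F_3 = 10^(8.01/10) = 6.324, G_3 = 10^(−6.66/10) = 0.2158
Friis cascade:
  F = 1.218 + (1.377 − 1)/95.50 + (6.324 − 1)/69.34 = 1.299
NF = 10 log₁₀(1.299) = 1.13 dB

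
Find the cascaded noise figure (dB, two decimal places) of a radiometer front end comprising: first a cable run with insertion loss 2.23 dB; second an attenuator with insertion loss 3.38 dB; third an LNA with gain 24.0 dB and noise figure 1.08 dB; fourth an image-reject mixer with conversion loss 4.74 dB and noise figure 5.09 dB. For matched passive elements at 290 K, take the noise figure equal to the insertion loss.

Convert to linear (a loss of L dB is a gain of −L dB): F_i = 10^(NF_i/10), G_i = 10^(G_i,dB/10)
  Stage 1: F_1 = 10^(2.23/10) = 1.671, G_1 = 10^(−2.23/10) = 0.5984
  Stage 2: F_2 = 10^(3.38/10) = 2.178, G_2 = 10^(−3.38/10) = 0.4592
  Stage 3: F_3 = 10^(1.08/10) = 1.282, G_3 = 10^(24.0/10) = 251.2
  Stage 4: F_4 = 10^(5.09/10) = 3.228, G_4 = 10^(−4.74/10) = 0.3357
Friis cascade:
  F = 1.671 + (2.178 − 1)/0.5984 + (1.282 − 1)/0.2748 + (3.228 − 1)/69.02 = 4.699
NF = 10 log₁₀(4.699) = 6.72 dB

6.72 dB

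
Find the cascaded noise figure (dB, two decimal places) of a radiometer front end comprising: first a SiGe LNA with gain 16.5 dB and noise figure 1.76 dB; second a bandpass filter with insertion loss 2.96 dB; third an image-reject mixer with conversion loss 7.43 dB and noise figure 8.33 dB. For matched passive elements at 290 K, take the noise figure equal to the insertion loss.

Convert to linear (a loss of L dB is a gain of −L dB): F_i = 10^(NF_i/10), G_i = 10^(G_i,dB/10)
  Stage 1: F_1 = 10^(1.76/10) = 1.500, G_1 = 10^(16.5/10) = 44.67
  Stage 2: F_2 = 10^(2.96/10) = 1.977, G_2 = 10^(−2.96/10) = 0.5058
  Stage 3: F_3 = 10^(8.33/10) = 6.808, G_3 = 10^(−7.43/10) = 0.1807
Friis cascade:
  F = 1.500 + (1.977 − 1)/44.67 + (6.808 − 1)/22.59 = 1.779
NF = 10 log₁₀(1.779) = 2.50 dB

2.50 dB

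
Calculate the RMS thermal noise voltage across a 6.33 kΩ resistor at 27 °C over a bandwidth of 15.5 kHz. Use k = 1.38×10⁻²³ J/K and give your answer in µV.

T = 27 °C + 273.15 = 300.15 K
V_n = √(4kTRB)
4kTRB = 4 × 1.38×10⁻²³ × 300.15 × 6.33×10³ × 1.55×10⁴ = 1.63×10⁻¹² V²
V_n = √(1.63×10⁻¹²) = 1.27×10⁻⁶ V = 1.27 µV

1.27 µV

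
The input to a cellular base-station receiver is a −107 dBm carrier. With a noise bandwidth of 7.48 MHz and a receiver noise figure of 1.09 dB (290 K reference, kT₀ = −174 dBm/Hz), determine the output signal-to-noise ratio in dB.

Noise floor: N = −174 + 10 log₁₀(B) + NF
10 log₁₀(7.48×10⁶) = 68.74 dB
N = −174 + 68.74 + 1.09 = −104.17 dBm
SNR = P_sig − N = −107 − (−104.17) = −2.83 dB → −2.8 dB

−2.8 dB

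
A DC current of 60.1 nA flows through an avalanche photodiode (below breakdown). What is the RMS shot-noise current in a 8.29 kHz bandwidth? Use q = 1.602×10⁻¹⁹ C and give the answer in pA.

I_n = √(2qI·B)
2qI·B = 2 × 1.602×10⁻¹⁹ × 6.01×10⁻⁸ × 8.29×10³ = 1.60×10⁻²² A²
I_n = √(1.60×10⁻²²) = 1.26×10⁻¹¹ A = 12.6 pA

12.6 pA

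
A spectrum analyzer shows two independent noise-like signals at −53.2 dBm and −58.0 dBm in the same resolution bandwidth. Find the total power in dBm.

Convert to linear, add, convert back:
P₁ = 4.79×10⁻⁹ W, P₂ = 1.58×10⁻⁹ W
P_tot = 6.37×10⁻⁹ W → 10 log₁₀(P_tot / 10⁻³) = −52.0 dBm

−52.0 dBm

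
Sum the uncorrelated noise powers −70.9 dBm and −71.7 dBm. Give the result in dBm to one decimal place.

Convert to linear, add, convert back:
P₁ = 8.13×10⁻¹¹ W, P₂ = 6.76×10⁻¹¹ W
P_tot = 1.49×10⁻¹⁰ W → 10 log₁₀(P_tot / 10⁻³) = −68.3 dBm

−68.3 dBm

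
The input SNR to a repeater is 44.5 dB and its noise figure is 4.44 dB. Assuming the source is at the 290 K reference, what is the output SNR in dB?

By definition F = SNR_in/SNR_out, so in dB: SNR_out = SNR_in − NF
SNR_out = 44.5 − 4.44 = 40.06 dB

40.06 dB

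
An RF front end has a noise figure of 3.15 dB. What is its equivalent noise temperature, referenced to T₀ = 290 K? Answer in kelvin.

F = 10^(3.15/10) = 2.06538
T_e = (F − 1)·T₀ = (2.06538 − 1) × 290 = 309 K

309 K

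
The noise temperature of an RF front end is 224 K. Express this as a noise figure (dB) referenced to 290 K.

2.49 dB

F = 1 + T_e/T₀ = 1 + 224/290 = 1.77241
NF = 10 log₁₀(1.77241) = 2.49 dB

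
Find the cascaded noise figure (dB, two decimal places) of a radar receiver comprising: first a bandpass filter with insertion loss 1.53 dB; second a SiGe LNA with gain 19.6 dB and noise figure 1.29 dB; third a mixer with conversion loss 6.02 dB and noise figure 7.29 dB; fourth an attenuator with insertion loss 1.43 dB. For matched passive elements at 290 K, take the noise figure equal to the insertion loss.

3.02 dB

Convert to linear (a loss of L dB is a gain of −L dB): F_i = 10^(NF_i/10), G_i = 10^(G_i,dB/10)
  Stage 1: F_1 = 10^(1.53/10) = 1.422, G_1 = 10^(−1.53/10) = 0.7031
  Stage 2: F_2 = 10^(1.29/10) = 1.346, G_2 = 10^(19.6/10) = 91.20
  Stage 3: F_3 = 10^(7.29/10) = 5.358, G_3 = 10^(−6.02/10) = 0.2500
  Stage 4: F_4 = 10^(1.43/10) = 1.390, G_4 = 10^(−1.43/10) = 0.7194
Friis cascade:
  F = 1.422 + (1.346 − 1)/0.7031 + (5.358 − 1)/64.12 + (1.390 − 1)/16.03 = 2.007
NF = 10 log₁₀(2.007) = 3.02 dB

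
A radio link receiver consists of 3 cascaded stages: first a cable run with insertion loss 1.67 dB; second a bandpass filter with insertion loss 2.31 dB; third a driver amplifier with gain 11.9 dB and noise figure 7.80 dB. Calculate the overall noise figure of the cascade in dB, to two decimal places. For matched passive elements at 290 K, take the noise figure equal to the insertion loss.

11.78 dB

Convert to linear (a loss of L dB is a gain of −L dB): F_i = 10^(NF_i/10), G_i = 10^(G_i,dB/10)
  Stage 1: F_1 = 10^(1.67/10) = 1.469, G_1 = 10^(−1.67/10) = 0.6808
  Stage 2: F_2 = 10^(2.31/10) = 1.702, G_2 = 10^(−2.31/10) = 0.5875
  Stage 3: F_3 = 10^(7.80/10) = 6.026, G_3 = 10^(11.9/10) = 15.49
Friis cascade:
  F = 1.469 + (1.702 − 1)/0.6808 + (6.026 − 1)/0.3999 = 15.07
NF = 10 log₁₀(15.07) = 11.78 dB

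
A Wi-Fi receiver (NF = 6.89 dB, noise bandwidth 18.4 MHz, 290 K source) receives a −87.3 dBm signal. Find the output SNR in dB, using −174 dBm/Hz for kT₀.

Noise floor: N = −174 + 10 log₁₀(B) + NF
10 log₁₀(1.84×10⁷) = 72.65 dB
N = −174 + 72.65 + 6.89 = −94.46 dBm
SNR = P_sig − N = −87.3 − (−94.46) = 7.16 dB → 7.2 dB

7.2 dB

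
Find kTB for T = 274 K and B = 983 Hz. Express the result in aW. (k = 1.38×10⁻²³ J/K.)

P_n = kTB = 1.38×10⁻²³ × 274 × 9.83×10² = 3.72×10⁻¹⁸ W = 3.72 aW

3.72 aW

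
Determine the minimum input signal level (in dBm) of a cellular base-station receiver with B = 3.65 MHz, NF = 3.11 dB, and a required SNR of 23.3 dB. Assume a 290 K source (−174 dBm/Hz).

−82.0 dBm

Sensitivity = −174 + 10 log₁₀(B) + NF + SNR_min
= −174 + 65.62 + 3.11 + 23.3
= −81.97 dBm → −82.0 dBm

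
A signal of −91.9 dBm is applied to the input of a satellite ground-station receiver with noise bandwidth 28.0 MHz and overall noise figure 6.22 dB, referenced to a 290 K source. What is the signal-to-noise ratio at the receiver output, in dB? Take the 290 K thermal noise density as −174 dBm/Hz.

1.4 dB

Noise floor: N = −174 + 10 log₁₀(B) + NF
10 log₁₀(2.80×10⁷) = 74.47 dB
N = −174 + 74.47 + 6.22 = −93.31 dBm
SNR = P_sig − N = −91.9 − (−93.31) = 1.41 dB → 1.4 dB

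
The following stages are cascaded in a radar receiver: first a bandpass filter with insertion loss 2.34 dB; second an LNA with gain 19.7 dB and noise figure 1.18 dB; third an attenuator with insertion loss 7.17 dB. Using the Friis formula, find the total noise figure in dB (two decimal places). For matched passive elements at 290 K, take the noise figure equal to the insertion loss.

3.67 dB

Convert to linear (a loss of L dB is a gain of −L dB): F_i = 10^(NF_i/10), G_i = 10^(G_i,dB/10)
  Stage 1: F_1 = 10^(2.34/10) = 1.714, G_1 = 10^(−2.34/10) = 0.5834
  Stage 2: F_2 = 10^(1.18/10) = 1.312, G_2 = 10^(19.7/10) = 93.33
  Stage 3: F_3 = 10^(7.17/10) = 5.212, G_3 = 10^(−7.17/10) = 0.1919
Friis cascade:
  F = 1.714 + (1.312 − 1)/0.5834 + (5.212 − 1)/54.45 = 2.326
NF = 10 log₁₀(2.326) = 3.67 dB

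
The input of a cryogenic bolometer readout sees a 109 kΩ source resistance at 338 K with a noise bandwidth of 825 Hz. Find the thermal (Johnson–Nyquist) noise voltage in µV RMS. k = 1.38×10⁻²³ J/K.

1.30 µV

V_n = √(4kTRB)
4kTRB = 4 × 1.38×10⁻²³ × 338 × 1.09×10⁵ × 8.25×10² = 1.68×10⁻¹² V²
V_n = √(1.68×10⁻¹²) = 1.30×10⁻⁶ V = 1.30 µV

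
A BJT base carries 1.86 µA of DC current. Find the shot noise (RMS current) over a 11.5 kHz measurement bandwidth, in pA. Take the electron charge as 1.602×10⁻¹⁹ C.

82.8 pA

I_n = √(2qI·B)
2qI·B = 2 × 1.602×10⁻¹⁹ × 1.86×10⁻⁶ × 1.15×10⁴ = 6.85×10⁻²¹ A²
I_n = √(6.85×10⁻²¹) = 8.28×10⁻¹¹ A = 82.8 pA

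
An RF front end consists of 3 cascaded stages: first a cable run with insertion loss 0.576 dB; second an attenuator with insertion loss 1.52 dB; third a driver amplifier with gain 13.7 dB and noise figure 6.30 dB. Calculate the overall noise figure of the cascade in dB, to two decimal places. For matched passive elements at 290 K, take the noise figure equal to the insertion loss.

Convert to linear (a loss of L dB is a gain of −L dB): F_i = 10^(NF_i/10), G_i = 10^(G_i,dB/10)
  Stage 1: F_1 = 10^(0.576/10) = 1.142, G_1 = 10^(−0.576/10) = 0.8758
  Stage 2: F_2 = 10^(1.52/10) = 1.419, G_2 = 10^(−1.52/10) = 0.7047
  Stage 3: F_3 = 10^(6.30/10) = 4.266, G_3 = 10^(13.7/10) = 23.44
Friis cascade:
  F = 1.142 + (1.419 − 1)/0.8758 + (4.266 − 1)/0.6172 = 6.912
NF = 10 log₁₀(6.912) = 8.40 dB

8.40 dB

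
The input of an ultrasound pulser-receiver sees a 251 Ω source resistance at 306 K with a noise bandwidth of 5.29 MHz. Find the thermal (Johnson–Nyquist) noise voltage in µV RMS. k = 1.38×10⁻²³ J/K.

4.74 µV

V_n = √(4kTRB)
4kTRB = 4 × 1.38×10⁻²³ × 306 × 2.51×10² × 5.29×10⁶ = 2.24×10⁻¹¹ V²
V_n = √(2.24×10⁻¹¹) = 4.74×10⁻⁶ V = 4.74 µV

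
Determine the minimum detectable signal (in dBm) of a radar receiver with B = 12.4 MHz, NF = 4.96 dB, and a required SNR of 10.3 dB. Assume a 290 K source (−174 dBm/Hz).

Sensitivity = −174 + 10 log₁₀(B) + NF + SNR_min
= −174 + 70.93 + 4.96 + 10.3
= −87.81 dBm → −87.8 dBm

−87.8 dBm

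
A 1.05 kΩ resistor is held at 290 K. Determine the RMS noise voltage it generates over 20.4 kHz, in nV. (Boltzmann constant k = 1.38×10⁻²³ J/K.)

586 nV

V_n = √(4kTRB)
4kTRB = 4 × 1.38×10⁻²³ × 290 × 1.05×10³ × 2.04×10⁴ = 3.43×10⁻¹³ V²
V_n = √(3.43×10⁻¹³) = 5.86×10⁻⁷ V = 586 nV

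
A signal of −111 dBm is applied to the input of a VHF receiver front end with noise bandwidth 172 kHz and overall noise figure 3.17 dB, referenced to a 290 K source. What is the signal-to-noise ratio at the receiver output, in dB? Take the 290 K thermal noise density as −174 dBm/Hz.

Noise floor: N = −174 + 10 log₁₀(B) + NF
10 log₁₀(1.72×10⁵) = 52.36 dB
N = −174 + 52.36 + 3.17 = −118.47 dBm
SNR = P_sig − N = −111 − (−118.47) = 7.47 dB → 7.5 dB

7.5 dB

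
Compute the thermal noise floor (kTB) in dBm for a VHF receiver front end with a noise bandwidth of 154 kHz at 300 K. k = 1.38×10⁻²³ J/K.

−122.0 dBm

P_n = kTB = 1.38×10⁻²³ × 300 × 1.54×10⁵ = 6.38×10⁻¹⁶ W
In dBm: 10 log₁₀(6.38×10⁻¹⁶ / 10⁻³) = −122.0 dBm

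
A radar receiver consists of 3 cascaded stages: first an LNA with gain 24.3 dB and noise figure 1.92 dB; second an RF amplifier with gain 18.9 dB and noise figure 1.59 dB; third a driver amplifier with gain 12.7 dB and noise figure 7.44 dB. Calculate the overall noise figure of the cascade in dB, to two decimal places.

1.93 dB

Convert to linear (a loss of L dB is a gain of −L dB): F_i = 10^(NF_i/10), G_i = 10^(G_i,dB/10)
  Stage 1: F_1 = 10^(1.92/10) = 1.556, G_1 = 10^(24.3/10) = 269.2
  Stage 2: F_2 = 10^(1.59/10) = 1.442, G_2 = 10^(18.9/10) = 77.62
  Stage 3: F_3 = 10^(7.44/10) = 5.546, G_3 = 10^(12.7/10) = 18.62
Friis cascade:
  F = 1.556 + (1.442 − 1)/269.2 + (5.546 − 1)/2.089×10⁴ = 1.558
NF = 10 log₁₀(1.558) = 1.93 dB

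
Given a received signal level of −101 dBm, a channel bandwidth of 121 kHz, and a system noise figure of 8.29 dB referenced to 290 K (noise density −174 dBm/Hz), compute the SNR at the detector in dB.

Noise floor: N = −174 + 10 log₁₀(B) + NF
10 log₁₀(1.21×10⁵) = 50.83 dB
N = −174 + 50.83 + 8.29 = −114.88 dBm
SNR = P_sig − N = −101 − (−114.88) = 13.88 dB → 13.9 dB

13.9 dB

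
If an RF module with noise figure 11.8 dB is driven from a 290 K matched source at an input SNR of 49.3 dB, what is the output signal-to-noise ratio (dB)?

By definition F = SNR_in/SNR_out, so in dB: SNR_out = SNR_in − NF
SNR_out = 49.3 − 11.8 = 37.5 dB

37.5 dB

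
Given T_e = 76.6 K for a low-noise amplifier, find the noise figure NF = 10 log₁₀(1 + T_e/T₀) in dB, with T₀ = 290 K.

F = 1 + T_e/T₀ = 1 + 76.6/290 = 1.26414
NF = 10 log₁₀(1.26414) = 1.02 dB

1.02 dB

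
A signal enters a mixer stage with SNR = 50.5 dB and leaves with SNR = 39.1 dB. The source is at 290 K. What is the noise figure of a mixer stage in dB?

11.4 dB

NF (dB) = SNR_in(dB) − SNR_out(dB) when the source is at T₀
NF = 50.5 − 39.1 = 11.4 dB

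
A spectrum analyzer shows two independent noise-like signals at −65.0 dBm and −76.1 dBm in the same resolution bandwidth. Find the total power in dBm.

−64.7 dBm

Convert to linear, add, convert back:
P₁ = 3.16×10⁻¹⁰ W, P₂ = 2.45×10⁻¹¹ W
P_tot = 3.41×10⁻¹⁰ W → 10 log₁₀(P_tot / 10⁻³) = −64.7 dBm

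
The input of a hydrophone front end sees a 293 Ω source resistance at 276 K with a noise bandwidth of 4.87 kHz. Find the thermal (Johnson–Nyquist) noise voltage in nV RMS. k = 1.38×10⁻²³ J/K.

V_n = √(4kTRB)
4kTRB = 4 × 1.38×10⁻²³ × 276 × 2.93×10² × 4.87×10³ = 2.17×10⁻¹⁴ V²
V_n = √(2.17×10⁻¹⁴) = 1.47×10⁻⁷ V = 147 nV

147 nV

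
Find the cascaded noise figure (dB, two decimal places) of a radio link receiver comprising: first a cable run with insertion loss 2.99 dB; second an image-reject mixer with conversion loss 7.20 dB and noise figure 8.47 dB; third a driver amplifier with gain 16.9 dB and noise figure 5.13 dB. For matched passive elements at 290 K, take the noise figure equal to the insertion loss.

15.75 dB

Convert to linear (a loss of L dB is a gain of −L dB): F_i = 10^(NF_i/10), G_i = 10^(G_i,dB/10)
  Stage 1: F_1 = 10^(2.99/10) = 1.991, G_1 = 10^(−2.99/10) = 0.5023
  Stage 2: F_2 = 10^(8.47/10) = 7.031, G_2 = 10^(−7.20/10) = 0.1905
  Stage 3: F_3 = 10^(5.13/10) = 3.258, G_3 = 10^(16.9/10) = 48.98
Friis cascade:
  F = 1.991 + (7.031 − 1)/0.5023 + (3.258 − 1)/0.09572 = 37.59
NF = 10 log₁₀(37.59) = 15.75 dB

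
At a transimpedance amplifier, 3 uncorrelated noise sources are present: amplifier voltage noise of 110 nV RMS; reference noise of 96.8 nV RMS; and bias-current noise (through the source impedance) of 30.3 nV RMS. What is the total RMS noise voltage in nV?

Uncorrelated sources add in power (mean-square): V_tot = √(ΣV_i²)
V_tot = √[(1.10×10⁻⁷)² + (9.68×10⁻⁸)² + (3.03×10⁻⁸)²] = 1.50×10⁻⁷ V = 150 nV

150 nV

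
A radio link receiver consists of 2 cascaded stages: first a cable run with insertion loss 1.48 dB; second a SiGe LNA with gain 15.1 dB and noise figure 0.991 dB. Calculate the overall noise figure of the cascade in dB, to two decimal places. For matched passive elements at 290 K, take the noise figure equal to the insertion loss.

2.47 dB

Convert to linear (a loss of L dB is a gain of −L dB): F_i = 10^(NF_i/10), G_i = 10^(G_i,dB/10)
  Stage 1: F_1 = 10^(1.48/10) = 1.406, G_1 = 10^(−1.48/10) = 0.7112
  Stage 2: F_2 = 10^(0.991/10) = 1.256, G_2 = 10^(15.1/10) = 32.36
Friis cascade:
  F = 1.406 + (1.256 − 1)/0.7112 = 1.766
NF = 10 log₁₀(1.766) = 2.47 dB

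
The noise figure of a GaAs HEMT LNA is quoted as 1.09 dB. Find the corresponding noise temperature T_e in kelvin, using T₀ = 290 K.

F = 10^(1.09/10) = 1.28529
T_e = (F − 1)·T₀ = (1.28529 − 1) × 290 = 82.7 K

82.7 K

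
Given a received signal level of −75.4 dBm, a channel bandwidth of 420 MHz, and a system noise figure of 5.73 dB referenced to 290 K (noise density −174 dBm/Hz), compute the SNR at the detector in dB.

6.6 dB

Noise floor: N = −174 + 10 log₁₀(B) + NF
10 log₁₀(4.20×10⁸) = 86.23 dB
N = −174 + 86.23 + 5.73 = −82.04 dBm
SNR = P_sig − N = −75.4 − (−82.04) = 6.64 dB → 6.6 dB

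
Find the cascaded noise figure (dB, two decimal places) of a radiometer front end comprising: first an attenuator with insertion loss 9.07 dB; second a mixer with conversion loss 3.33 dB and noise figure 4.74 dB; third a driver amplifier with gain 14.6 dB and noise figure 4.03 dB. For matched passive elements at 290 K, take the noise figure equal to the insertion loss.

Convert to linear (a loss of L dB is a gain of −L dB): F_i = 10^(NF_i/10), G_i = 10^(G_i,dB/10)
  Stage 1: F_1 = 10^(9.07/10) = 8.072, G_1 = 10^(−9.07/10) = 0.1239
  Stage 2: F_2 = 10^(4.74/10) = 2.979, G_2 = 10^(−3.33/10) = 0.4645
  Stage 3: F_3 = 10^(4.03/10) = 2.529, G_3 = 10^(14.6/10) = 28.84
Friis cascade:
  F = 8.072 + (2.979 − 1)/0.1239 + (2.529 − 1)/0.05754 = 50.62
NF = 10 log₁₀(50.62) = 17.04 dB

17.04 dB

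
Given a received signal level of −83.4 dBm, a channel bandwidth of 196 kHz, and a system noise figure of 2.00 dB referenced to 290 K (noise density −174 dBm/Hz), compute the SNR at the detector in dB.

35.7 dB

Noise floor: N = −174 + 10 log₁₀(B) + NF
10 log₁₀(1.96×10⁵) = 52.92 dB
N = −174 + 52.92 + 2.00 = −119.08 dBm
SNR = P_sig − N = −83.4 − (−119.08) = 35.68 dB → 35.7 dB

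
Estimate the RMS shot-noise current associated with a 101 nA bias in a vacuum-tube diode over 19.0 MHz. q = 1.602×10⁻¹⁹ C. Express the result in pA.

I_n = √(2qI·B)
2qI·B = 2 × 1.602×10⁻¹⁹ × 1.01×10⁻⁷ × 1.90×10⁷ = 6.15×10⁻¹⁹ A²
I_n = √(6.15×10⁻¹⁹) = 7.84×10⁻¹⁰ A = 784 pA

784 pA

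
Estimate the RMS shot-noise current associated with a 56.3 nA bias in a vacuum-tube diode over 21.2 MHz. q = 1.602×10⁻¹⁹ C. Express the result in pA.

I_n = √(2qI·B)
2qI·B = 2 × 1.602×10⁻¹⁹ × 5.63×10⁻⁸ × 2.12×10⁷ = 3.82×10⁻¹⁹ A²
I_n = √(3.82×10⁻¹⁹) = 6.18×10⁻¹⁰ A = 618 pA

618 pA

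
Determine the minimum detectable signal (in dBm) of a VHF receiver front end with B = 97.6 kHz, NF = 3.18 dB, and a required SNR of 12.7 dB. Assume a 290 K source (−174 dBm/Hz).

Sensitivity = −174 + 10 log₁₀(B) + NF + SNR_min
= −174 + 49.89 + 3.18 + 12.7
= −108.23 dBm → −108.2 dBm

−108.2 dBm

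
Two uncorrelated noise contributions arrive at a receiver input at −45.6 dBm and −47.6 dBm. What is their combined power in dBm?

−43.5 dBm

Convert to linear, add, convert back:
P₁ = 2.75×10⁻⁸ W, P₂ = 1.74×10⁻⁸ W
P_tot = 4.49×10⁻⁸ W → 10 log₁₀(P_tot / 10⁻³) = −43.5 dBm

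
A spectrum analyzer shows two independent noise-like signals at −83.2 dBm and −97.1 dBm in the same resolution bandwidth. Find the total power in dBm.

−83.0 dBm

Convert to linear, add, convert back:
P₁ = 4.79×10⁻¹² W, P₂ = 1.95×10⁻¹³ W
P_tot = 4.98×10⁻¹² W → 10 log₁₀(P_tot / 10⁻³) = −83.0 dBm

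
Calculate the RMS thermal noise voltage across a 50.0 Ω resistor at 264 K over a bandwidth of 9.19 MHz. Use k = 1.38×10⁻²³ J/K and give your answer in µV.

2.59 µV

V_n = √(4kTRB)
4kTRB = 4 × 1.38×10⁻²³ × 264 × 5.00×10¹ × 9.19×10⁶ = 6.70×10⁻¹² V²
V_n = √(6.70×10⁻¹²) = 2.59×10⁻⁶ V = 2.59 µV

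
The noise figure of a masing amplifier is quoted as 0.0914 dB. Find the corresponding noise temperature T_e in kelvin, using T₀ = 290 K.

6.17 K

F = 10^(0.0914/10) = 1.02127
T_e = (F − 1)·T₀ = (1.02127 − 1) × 290 = 6.17 K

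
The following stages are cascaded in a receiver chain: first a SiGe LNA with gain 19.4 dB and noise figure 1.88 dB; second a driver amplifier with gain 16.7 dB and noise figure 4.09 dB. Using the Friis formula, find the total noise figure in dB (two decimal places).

1.93 dB

Convert to linear (a loss of L dB is a gain of −L dB): F_i = 10^(NF_i/10), G_i = 10^(G_i,dB/10)
  Stage 1: F_1 = 10^(1.88/10) = 1.542, G_1 = 10^(19.4/10) = 87.10
  Stage 2: F_2 = 10^(4.09/10) = 2.564, G_2 = 10^(16.7/10) = 46.77
Friis cascade:
  F = 1.542 + (2.564 − 1)/87.10 = 1.560
NF = 10 log₁₀(1.560) = 1.93 dB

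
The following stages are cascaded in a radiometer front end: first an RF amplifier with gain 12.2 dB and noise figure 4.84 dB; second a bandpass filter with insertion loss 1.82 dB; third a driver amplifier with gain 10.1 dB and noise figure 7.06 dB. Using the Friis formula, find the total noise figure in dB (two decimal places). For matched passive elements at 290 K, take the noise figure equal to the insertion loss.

5.38 dB

Convert to linear (a loss of L dB is a gain of −L dB): F_i = 10^(NF_i/10), G_i = 10^(G_i,dB/10)
  Stage 1: F_1 = 10^(4.84/10) = 3.048, G_1 = 10^(12.2/10) = 16.60
  Stage 2: F_2 = 10^(1.82/10) = 1.521, G_2 = 10^(−1.82/10) = 0.6577
  Stage 3: F_3 = 10^(7.06/10) = 5.082, G_3 = 10^(10.1/10) = 10.23
Friis cascade:
  F = 3.048 + (1.521 − 1)/16.60 + (5.082 − 1)/10.91 = 3.453
NF = 10 log₁₀(3.453) = 5.38 dB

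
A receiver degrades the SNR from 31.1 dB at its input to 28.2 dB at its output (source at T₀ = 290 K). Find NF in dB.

NF (dB) = SNR_in(dB) − SNR_out(dB) when the source is at T₀
NF = 31.1 − 28.2 = 2.9 dB

2.9 dB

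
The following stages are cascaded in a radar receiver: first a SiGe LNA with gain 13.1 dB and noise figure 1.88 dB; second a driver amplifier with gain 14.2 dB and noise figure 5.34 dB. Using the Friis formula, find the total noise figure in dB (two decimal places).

Convert to linear (a loss of L dB is a gain of −L dB): F_i = 10^(NF_i/10), G_i = 10^(G_i,dB/10)
  Stage 1: F_1 = 10^(1.88/10) = 1.542, G_1 = 10^(13.1/10) = 20.42
  Stage 2: F_2 = 10^(5.34/10) = 3.420, G_2 = 10^(14.2/10) = 26.30
Friis cascade:
  F = 1.542 + (3.420 − 1)/20.42 = 1.660
NF = 10 log₁₀(1.660) = 2.20 dB

2.20 dB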